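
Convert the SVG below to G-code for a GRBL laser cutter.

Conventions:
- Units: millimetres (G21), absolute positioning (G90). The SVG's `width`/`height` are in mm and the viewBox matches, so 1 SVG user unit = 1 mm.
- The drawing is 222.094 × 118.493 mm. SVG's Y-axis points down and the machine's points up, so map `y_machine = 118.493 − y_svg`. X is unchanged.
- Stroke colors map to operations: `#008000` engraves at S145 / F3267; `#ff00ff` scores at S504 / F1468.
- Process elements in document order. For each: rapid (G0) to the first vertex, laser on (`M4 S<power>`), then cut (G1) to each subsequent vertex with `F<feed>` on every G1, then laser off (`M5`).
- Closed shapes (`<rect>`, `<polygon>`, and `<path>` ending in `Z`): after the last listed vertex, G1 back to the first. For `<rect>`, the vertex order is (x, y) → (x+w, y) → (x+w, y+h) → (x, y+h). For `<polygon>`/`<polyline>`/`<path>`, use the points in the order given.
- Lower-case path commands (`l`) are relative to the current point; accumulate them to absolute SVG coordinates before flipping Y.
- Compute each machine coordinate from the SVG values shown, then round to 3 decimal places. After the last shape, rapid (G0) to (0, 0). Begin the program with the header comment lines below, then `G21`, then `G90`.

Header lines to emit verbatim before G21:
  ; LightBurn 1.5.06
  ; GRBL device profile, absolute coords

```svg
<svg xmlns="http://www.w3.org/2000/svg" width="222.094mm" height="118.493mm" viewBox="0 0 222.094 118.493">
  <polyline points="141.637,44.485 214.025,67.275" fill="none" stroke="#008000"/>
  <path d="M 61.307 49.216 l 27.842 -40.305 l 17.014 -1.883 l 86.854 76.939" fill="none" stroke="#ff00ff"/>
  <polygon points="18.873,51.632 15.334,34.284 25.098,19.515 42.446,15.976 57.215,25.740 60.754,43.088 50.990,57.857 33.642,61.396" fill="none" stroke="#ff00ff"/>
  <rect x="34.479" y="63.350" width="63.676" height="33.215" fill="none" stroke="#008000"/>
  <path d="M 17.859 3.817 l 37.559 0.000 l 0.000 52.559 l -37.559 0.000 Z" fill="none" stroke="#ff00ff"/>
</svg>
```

; LightBurn 1.5.06
; GRBL device profile, absolute coords
G21
G90
G0 X141.637 Y74.008
M4 S145
G1 X214.025 Y51.218 F3267
M5
G0 X61.307 Y69.277
M4 S504
G1 X89.149 Y109.582 F1468
G1 X106.163 Y111.465 F1468
G1 X193.017 Y34.526 F1468
M5
G0 X18.873 Y66.861
M4 S504
G1 X15.334 Y84.209 F1468
G1 X25.098 Y98.978 F1468
G1 X42.446 Y102.517 F1468
G1 X57.215 Y92.753 F1468
G1 X60.754 Y75.405 F1468
G1 X50.990 Y60.636 F1468
G1 X33.642 Y57.097 F1468
G1 X18.873 Y66.861 F1468
M5
G0 X34.479 Y55.143
M4 S145
G1 X98.155 Y55.143 F3267
G1 X98.155 Y21.928 F3267
G1 X34.479 Y21.928 F3267
G1 X34.479 Y55.143 F3267
M5
G0 X17.859 Y114.676
M4 S504
G1 X55.418 Y114.676 F1468
G1 X55.418 Y62.117 F1468
G1 X17.859 Y62.117 F1468
G1 X17.859 Y114.676 F1468
M5
G0 X0.000 Y0.000

1 u = 1 mm; y_m = 118.493 − y.

[1] `<polyline>` line segment, #008000→engrave S145 F3267: (141.637,74.008) → (214.025,51.218)

[2] `<path>` open polyline, #ff00ff→score S504 F1468: (61.307,69.277) → (89.149,109.582) → (106.163,111.465) → (193.017,34.526)

[3] `<polygon>` regular polygon, #ff00ff→score S504 F1468: (18.873,66.861) → (15.334,84.209) → (25.098,98.978) → (42.446,102.517) → (57.215,92.753) → (60.754,75.405) → (50.990,60.636) → (33.642,57.097) → (18.873,66.861) (closed)

[4] `<rect>` rectangle, #008000→engrave S145 F3267: (34.479,55.143) → (98.155,55.143) → (98.155,21.928) → (34.479,21.928) → (34.479,55.143) (closed)

[5] `<path>` rectangle, #ff00ff→score S504 F1468: (17.859,114.676) → (55.418,114.676) → (55.418,62.117) → (17.859,62.117) → (17.859,114.676) (closed)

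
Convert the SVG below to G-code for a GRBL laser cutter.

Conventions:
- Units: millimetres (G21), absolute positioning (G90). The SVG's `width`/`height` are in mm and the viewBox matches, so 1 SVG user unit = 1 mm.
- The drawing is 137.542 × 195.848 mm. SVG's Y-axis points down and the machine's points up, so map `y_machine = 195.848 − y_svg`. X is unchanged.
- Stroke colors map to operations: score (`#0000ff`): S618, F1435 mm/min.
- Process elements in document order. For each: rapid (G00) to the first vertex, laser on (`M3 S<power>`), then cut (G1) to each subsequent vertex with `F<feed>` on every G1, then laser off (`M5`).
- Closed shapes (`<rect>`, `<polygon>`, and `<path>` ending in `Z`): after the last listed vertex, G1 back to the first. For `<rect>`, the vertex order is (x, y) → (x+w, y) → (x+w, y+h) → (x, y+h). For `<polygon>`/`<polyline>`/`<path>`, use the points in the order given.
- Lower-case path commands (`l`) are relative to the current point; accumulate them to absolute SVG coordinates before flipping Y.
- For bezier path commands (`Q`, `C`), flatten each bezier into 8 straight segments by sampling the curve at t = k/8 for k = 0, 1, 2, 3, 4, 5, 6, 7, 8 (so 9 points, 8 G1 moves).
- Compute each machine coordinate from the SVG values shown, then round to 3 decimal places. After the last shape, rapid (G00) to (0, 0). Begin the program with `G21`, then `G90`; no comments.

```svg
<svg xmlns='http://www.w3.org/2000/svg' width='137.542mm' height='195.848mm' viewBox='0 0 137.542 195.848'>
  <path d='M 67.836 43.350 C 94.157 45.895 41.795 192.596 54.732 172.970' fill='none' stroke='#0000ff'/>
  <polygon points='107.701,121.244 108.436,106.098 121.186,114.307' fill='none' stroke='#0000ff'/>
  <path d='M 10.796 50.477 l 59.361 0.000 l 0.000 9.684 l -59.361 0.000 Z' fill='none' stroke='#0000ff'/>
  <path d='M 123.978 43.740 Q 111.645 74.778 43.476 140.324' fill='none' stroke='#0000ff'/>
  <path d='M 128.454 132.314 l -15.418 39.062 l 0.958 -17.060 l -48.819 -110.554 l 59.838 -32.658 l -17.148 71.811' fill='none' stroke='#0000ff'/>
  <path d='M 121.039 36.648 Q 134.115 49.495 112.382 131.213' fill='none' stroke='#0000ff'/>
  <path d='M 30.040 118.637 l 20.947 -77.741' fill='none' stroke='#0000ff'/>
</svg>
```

1 u = 1 mm; y_m = 195.848 − y.

[1] `<path>` cubic bezier, #0000ff→score S618 F1435: (67.836,152.498) → (74.299,145.393) → (75.073,128.411) → (71.846,105.192) → (66.303,79.374) → (60.133,54.595) → (55.023,34.494) → (52.660,22.708) → (54.732,22.878)

[2] `<polygon>` regular polygon, #0000ff→score S618 F1435: (107.701,74.604) → (108.436,89.750) → (121.186,81.541) → (107.701,74.604) (closed)

[3] `<path>` rectangle, #0000ff→score S618 F1435: (10.796,145.371) → (70.157,145.371) → (70.157,135.687) → (10.796,135.687) → (10.796,145.371) (closed)

[4] `<path>` quadratic bezier, #0000ff→score S618 F1435: (123.978,152.108) → (120.022,143.809) → (114.322,134.432) → (106.876,123.977) → (97.686,112.443) → (86.751,99.831) → (74.071,86.140) → (59.646,71.371) → (43.476,55.524)

[5] `<path>` open polyline, #0000ff→score S618 F1435: (128.454,63.534) → (113.036,24.472) → (113.994,41.532) → (65.175,152.086) → (125.013,184.744) → (107.865,112.933)

[6] `<path>` quadratic bezier, #0000ff→score S618 F1435: (121.039,159.200) → (123.764,154.912) → (125.401,148.472) → (125.951,139.880) → (125.413,129.135) → (123.787,116.239) → (121.073,101.190) → (117.271,83.988) → (112.382,64.635)

[7] `<path>` line segment, #0000ff→score S618 F1435: (30.040,77.211) → (50.987,154.952)

G21
G90
G00 X67.836 Y152.498
M3 S618
G1 X74.299 Y145.393 F1435
G1 X75.073 Y128.411 F1435
G1 X71.846 Y105.192 F1435
G1 X66.303 Y79.374 F1435
G1 X60.133 Y54.595 F1435
G1 X55.023 Y34.494 F1435
G1 X52.660 Y22.708 F1435
G1 X54.732 Y22.878 F1435
M5
G00 X107.701 Y74.604
M3 S618
G1 X108.436 Y89.750 F1435
G1 X121.186 Y81.541 F1435
G1 X107.701 Y74.604 F1435
M5
G00 X10.796 Y145.371
M3 S618
G1 X70.157 Y145.371 F1435
G1 X70.157 Y135.687 F1435
G1 X10.796 Y135.687 F1435
G1 X10.796 Y145.371 F1435
M5
G00 X123.978 Y152.108
M3 S618
G1 X120.022 Y143.809 F1435
G1 X114.322 Y134.432 F1435
G1 X106.876 Y123.977 F1435
G1 X97.686 Y112.443 F1435
G1 X86.751 Y99.831 F1435
G1 X74.071 Y86.140 F1435
G1 X59.646 Y71.371 F1435
G1 X43.476 Y55.524 F1435
M5
G00 X128.454 Y63.534
M3 S618
G1 X113.036 Y24.472 F1435
G1 X113.994 Y41.532 F1435
G1 X65.175 Y152.086 F1435
G1 X125.013 Y184.744 F1435
G1 X107.865 Y112.933 F1435
M5
G00 X121.039 Y159.200
M3 S618
G1 X123.764 Y154.912 F1435
G1 X125.401 Y148.472 F1435
G1 X125.951 Y139.880 F1435
G1 X125.413 Y129.135 F1435
G1 X123.787 Y116.239 F1435
G1 X121.073 Y101.190 F1435
G1 X117.271 Y83.988 F1435
G1 X112.382 Y64.635 F1435
M5
G00 X30.040 Y77.211
M3 S618
G1 X50.987 Y154.952 F1435
M5
G00 X0.000 Y0.000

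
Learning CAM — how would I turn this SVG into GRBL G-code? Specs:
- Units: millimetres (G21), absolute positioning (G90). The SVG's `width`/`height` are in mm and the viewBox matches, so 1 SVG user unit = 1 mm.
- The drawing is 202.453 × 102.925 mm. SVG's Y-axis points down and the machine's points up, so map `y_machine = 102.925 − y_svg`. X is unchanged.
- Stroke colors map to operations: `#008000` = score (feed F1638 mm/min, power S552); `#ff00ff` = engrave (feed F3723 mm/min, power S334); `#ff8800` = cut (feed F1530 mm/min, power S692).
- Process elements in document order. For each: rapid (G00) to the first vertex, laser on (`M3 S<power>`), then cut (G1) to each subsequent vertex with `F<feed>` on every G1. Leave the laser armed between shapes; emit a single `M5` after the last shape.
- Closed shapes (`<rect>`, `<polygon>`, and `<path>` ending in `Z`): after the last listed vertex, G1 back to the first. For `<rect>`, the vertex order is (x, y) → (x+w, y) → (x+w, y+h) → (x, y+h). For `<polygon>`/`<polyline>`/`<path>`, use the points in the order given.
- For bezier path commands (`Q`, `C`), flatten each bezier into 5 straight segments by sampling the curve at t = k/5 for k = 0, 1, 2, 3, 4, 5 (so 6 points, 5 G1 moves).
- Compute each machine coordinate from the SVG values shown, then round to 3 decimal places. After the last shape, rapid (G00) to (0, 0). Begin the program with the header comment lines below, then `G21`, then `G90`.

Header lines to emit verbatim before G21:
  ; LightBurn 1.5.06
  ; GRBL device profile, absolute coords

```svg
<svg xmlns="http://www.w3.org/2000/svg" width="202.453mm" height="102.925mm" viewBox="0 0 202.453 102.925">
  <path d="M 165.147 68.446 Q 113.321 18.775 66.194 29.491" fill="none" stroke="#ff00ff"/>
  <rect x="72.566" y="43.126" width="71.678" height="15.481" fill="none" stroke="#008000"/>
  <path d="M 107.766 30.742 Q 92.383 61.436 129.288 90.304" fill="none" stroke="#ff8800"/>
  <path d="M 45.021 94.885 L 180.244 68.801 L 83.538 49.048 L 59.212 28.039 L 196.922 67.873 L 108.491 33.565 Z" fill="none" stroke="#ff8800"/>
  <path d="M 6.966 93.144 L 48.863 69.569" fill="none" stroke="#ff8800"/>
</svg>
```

1 u = 1 mm; y_m = 102.925 − y.

[1] `<path>` quadratic bezier, #ff00ff→engrave S334 F3723: (165.147,34.479) → (144.605,51.932) → (124.438,64.554) → (104.647,72.345) → (85.233,75.305) → (66.194,73.434)

[2] `<rect>` rectangle, #008000→score S552 F1638: (72.566,59.799) → (144.244,59.799) → (144.244,44.318) → (72.566,44.318) → (72.566,59.799) (closed)

[3] `<path>` quadratic bezier, #ff8800→cut S692 F1530: (107.766,72.183) → (103.704,59.978) → (103.826,47.920) → (108.130,36.008) → (116.618,24.241) → (129.288,12.621)

[4] `<path>` closed polygon, #ff8800→cut S692 F1530: (45.021,8.040) → (180.244,34.124) → (83.538,53.877) → (59.212,74.886) → (196.922,35.052) → (108.491,69.360) → (45.021,8.040) (closed)

[5] `<path>` line segment, #ff8800→cut S692 F1530: (6.966,9.781) → (48.863,33.356)

; LightBurn 1.5.06
; GRBL device profile, absolute coords
G21
G90
G00 X165.147 Y34.479
M3 S334
G1 X144.605 Y51.932 F3723
G1 X124.438 Y64.554 F3723
G1 X104.647 Y72.345 F3723
G1 X85.233 Y75.305 F3723
G1 X66.194 Y73.434 F3723
G00 X72.566 Y59.799
M3 S552
G1 X144.244 Y59.799 F1638
G1 X144.244 Y44.318 F1638
G1 X72.566 Y44.318 F1638
G1 X72.566 Y59.799 F1638
G00 X107.766 Y72.183
M3 S692
G1 X103.704 Y59.978 F1530
G1 X103.826 Y47.920 F1530
G1 X108.130 Y36.008 F1530
G1 X116.618 Y24.241 F1530
G1 X129.288 Y12.621 F1530
G00 X45.021 Y8.040
M3 S692
G1 X180.244 Y34.124 F1530
G1 X83.538 Y53.877 F1530
G1 X59.212 Y74.886 F1530
G1 X196.922 Y35.052 F1530
G1 X108.491 Y69.360 F1530
G1 X45.021 Y8.040 F1530
G00 X6.966 Y9.781
M3 S692
G1 X48.863 Y33.356 F1530
M5
G00 X0.000 Y0.000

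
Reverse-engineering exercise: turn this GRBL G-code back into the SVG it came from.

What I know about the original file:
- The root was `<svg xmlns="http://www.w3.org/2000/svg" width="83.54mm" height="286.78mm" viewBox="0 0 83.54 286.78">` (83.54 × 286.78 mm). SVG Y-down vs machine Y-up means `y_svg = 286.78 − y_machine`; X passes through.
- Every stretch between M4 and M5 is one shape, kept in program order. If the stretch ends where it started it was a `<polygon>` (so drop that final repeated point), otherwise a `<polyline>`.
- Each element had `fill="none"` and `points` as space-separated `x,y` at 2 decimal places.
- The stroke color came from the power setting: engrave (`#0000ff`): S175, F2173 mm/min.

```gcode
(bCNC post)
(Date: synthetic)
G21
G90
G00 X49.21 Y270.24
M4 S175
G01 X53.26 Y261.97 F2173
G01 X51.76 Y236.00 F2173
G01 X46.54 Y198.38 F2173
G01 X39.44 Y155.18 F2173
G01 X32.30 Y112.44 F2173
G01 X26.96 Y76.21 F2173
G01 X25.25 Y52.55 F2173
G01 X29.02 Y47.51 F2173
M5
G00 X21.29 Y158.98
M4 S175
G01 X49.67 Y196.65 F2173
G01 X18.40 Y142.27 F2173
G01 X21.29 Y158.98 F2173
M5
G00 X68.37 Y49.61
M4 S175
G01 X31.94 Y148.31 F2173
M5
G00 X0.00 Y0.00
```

<svg xmlns="http://www.w3.org/2000/svg" width="83.54mm" height="286.78mm" viewBox="0 0 83.54 286.78">
  <polyline points="49.21,16.54 53.26,24.81 51.76,50.78 46.54,88.40 39.44,131.60 32.30,174.34 26.96,210.57 25.25,234.23 29.02,239.27" fill="none" stroke="#0000ff"/>
  <polygon points="21.29,127.80 49.67,90.13 18.40,144.51" fill="none" stroke="#0000ff"/>
  <polyline points="68.37,237.17 31.94,138.47" fill="none" stroke="#0000ff"/>
</svg>

y_svg = 286.78 − y_m. Every run uses S175, so all elements get stroke `#0000ff` (engrave).

[1] open run; points: 49.21,16.54 53.26,24.81 51.76,50.78 46.54,88.40 39.44,131.60 32.30,174.34 26.96,210.57 25.25,234.23 29.02,239.27

[2] closed run; points: 21.29,127.80 49.67,90.13 18.40,144.51

[3] open run; points: 68.37,237.17 31.94,138.47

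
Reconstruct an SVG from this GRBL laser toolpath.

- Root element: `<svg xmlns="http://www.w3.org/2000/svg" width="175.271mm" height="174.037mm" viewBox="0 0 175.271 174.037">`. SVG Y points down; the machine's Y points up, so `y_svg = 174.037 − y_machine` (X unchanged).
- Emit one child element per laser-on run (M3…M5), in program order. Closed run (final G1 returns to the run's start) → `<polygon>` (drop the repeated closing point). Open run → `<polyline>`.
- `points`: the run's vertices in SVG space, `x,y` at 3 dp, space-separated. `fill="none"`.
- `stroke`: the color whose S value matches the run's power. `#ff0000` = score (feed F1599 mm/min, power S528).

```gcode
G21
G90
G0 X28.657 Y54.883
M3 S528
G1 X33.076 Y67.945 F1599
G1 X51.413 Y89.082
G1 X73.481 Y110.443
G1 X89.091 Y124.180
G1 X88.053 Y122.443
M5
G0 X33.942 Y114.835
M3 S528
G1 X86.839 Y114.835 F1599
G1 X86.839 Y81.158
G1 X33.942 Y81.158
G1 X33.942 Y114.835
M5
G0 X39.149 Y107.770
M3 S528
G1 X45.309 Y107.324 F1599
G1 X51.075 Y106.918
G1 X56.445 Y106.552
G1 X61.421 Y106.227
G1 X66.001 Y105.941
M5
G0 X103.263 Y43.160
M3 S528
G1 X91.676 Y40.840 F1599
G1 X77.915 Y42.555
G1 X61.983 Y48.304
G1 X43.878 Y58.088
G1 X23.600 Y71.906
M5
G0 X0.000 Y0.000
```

Machine Y-up, SVG Y-down with viewBox height 174.037, so y_svg = 174.037 − y_machine; X carries over. Every run uses S528, so all elements get stroke `#ff0000` (score).

Run 1: The run is open, so emit a `<polyline>` with points (Y-flipped): 28.657,119.154 33.076,106.092 51.413,84.955 73.481,63.594 89.091,49.857 88.053,51.594.

Run 2: The run returns to its start, so emit a `<polygon>` with points (Y-flipped): 33.942,59.202 86.839,59.202 86.839,92.879 33.942,92.879.

Run 3: The run is open, so emit a `<polyline>` with points (Y-flipped): 39.149,66.267 45.309,66.713 51.075,67.119 56.445,67.485 61.421,67.810 66.001,68.096.

Run 4: The run is open, so emit a `<polyline>` with points (Y-flipped): 103.263,130.877 91.676,133.197 77.915,131.482 61.983,125.733 43.878,115.949 23.600,102.131.

<svg xmlns="http://www.w3.org/2000/svg" width="175.271mm" height="174.037mm" viewBox="0 0 175.271 174.037">
  <polyline points="28.657,119.154 33.076,106.092 51.413,84.955 73.481,63.594 89.091,49.857 88.053,51.594" fill="none" stroke="#ff0000"/>
  <polygon points="33.942,59.202 86.839,59.202 86.839,92.879 33.942,92.879" fill="none" stroke="#ff0000"/>
  <polyline points="39.149,66.267 45.309,66.713 51.075,67.119 56.445,67.485 61.421,67.810 66.001,68.096" fill="none" stroke="#ff0000"/>
  <polyline points="103.263,130.877 91.676,133.197 77.915,131.482 61.983,125.733 43.878,115.949 23.600,102.131" fill="none" stroke="#ff0000"/>
</svg>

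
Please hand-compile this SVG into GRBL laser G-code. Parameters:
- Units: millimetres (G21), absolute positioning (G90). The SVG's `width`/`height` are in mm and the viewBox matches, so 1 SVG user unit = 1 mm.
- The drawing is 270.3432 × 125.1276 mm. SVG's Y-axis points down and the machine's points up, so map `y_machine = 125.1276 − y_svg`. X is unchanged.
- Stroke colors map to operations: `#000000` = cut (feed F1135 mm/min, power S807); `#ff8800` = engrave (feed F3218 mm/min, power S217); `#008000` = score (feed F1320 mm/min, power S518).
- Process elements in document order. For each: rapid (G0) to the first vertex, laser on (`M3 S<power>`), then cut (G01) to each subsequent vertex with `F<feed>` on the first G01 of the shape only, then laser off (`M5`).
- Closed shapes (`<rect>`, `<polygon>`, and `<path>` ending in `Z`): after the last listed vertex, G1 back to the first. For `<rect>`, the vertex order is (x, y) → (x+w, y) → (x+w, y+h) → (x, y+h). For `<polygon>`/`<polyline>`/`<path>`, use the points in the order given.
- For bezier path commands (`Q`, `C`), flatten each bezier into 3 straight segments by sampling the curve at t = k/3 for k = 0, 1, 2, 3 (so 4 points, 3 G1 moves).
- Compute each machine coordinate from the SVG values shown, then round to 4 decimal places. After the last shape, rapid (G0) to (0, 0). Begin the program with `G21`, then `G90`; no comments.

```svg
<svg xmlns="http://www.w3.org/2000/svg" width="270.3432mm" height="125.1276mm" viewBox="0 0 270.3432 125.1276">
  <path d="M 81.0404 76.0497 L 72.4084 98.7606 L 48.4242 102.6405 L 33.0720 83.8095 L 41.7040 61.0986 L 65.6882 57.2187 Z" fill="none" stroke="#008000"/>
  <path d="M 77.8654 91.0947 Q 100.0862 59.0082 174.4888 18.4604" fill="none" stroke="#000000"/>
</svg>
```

G21
G90
G0 X81.0404 Y49.0779
M3 S518
G01 X72.4084 Y26.3670 F1320
G01 X48.4242 Y22.4871
G01 X33.0720 Y41.3181
G01 X41.7040 Y64.0290
G01 X65.6882 Y67.9089
G01 X81.0404 Y49.0779
M5
G0 X77.8654 Y34.0329
M3 S807
G01 X98.4772 Y56.3640 F1135
G01 X130.6850 Y80.5755
G01 X174.4888 Y106.6672
M5
G0 X0.0000 Y0.0000

viewBox `0 0 270.3432 125.1276` with mm width/height → 1 unit = 1 mm. Flip: y_m = 125.1276 − y_svg.

**Shape 1** — `<path>` regular polygon, stroke `#008000` → score (S518, F1320). Machine vertices: (81.0404,49.0779) → (72.4084,26.3670) → (48.4242,22.4871) → (33.0720,41.3181) → (41.7040,64.0290) → (65.6882,67.9089) → (81.0404,49.0779). Closed: final G1 returns to the first vertex.

**Shape 2** — `<path>` quadratic bezier, stroke `#000000` → cut (S807, F1135). Control points (SVG): P0=(77.8654,91.0947), P1=(100.0862,59.0082), P2=(174.4888,18.4604); sampled at t=k/3. Machine vertices: (77.8654,34.0329) → (98.4772,56.3640) → (130.6850,80.5755) → (174.4888,106.6672). Open path.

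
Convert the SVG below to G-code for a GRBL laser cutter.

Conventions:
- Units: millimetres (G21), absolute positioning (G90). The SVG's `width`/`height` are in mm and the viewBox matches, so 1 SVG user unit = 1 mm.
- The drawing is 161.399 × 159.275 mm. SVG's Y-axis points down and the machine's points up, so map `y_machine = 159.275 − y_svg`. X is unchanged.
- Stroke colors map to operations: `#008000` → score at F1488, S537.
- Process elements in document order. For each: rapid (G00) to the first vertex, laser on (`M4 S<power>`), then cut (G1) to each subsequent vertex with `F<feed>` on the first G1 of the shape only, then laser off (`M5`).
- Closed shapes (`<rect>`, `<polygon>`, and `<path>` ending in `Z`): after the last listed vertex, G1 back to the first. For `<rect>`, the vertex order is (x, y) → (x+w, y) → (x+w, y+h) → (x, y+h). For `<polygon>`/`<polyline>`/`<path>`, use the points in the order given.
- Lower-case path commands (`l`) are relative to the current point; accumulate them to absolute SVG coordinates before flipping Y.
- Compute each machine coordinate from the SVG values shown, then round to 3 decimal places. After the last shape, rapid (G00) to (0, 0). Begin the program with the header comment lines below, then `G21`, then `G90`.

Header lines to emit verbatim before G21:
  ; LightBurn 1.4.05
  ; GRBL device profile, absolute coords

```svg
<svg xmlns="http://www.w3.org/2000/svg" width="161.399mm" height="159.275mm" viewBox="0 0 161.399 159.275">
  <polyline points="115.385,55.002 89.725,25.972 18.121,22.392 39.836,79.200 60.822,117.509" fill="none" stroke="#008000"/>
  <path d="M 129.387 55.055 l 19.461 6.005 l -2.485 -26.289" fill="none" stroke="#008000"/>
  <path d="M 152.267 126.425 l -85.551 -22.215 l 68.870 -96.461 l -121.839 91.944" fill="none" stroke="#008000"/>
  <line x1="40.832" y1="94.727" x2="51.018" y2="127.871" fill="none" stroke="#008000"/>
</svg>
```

; LightBurn 1.4.05
; GRBL device profile, absolute coords
G21
G90
G00 X115.385 Y104.273
M4 S537
G1 X89.725 Y133.303 F1488
G1 X18.121 Y136.883
G1 X39.836 Y80.075
G1 X60.822 Y41.766
M5
G00 X129.387 Y104.220
M4 S537
G1 X148.848 Y98.215 F1488
G1 X146.363 Y124.504
M5
G00 X152.267 Y32.850
M4 S537
G1 X66.716 Y55.065 F1488
G1 X135.586 Y151.526
G1 X13.747 Y59.582
M5
G00 X40.832 Y64.548
M4 S537
G1 X51.018 Y31.404 F1488
M5
G00 X0.000 Y0.000

viewBox `0 0 161.399 159.275` with mm width/height → 1 unit = 1 mm. Flip: y_m = 159.275 − y_svg.

**Shape 1** — `<polyline>` open polyline, stroke `#008000` → score (S537, F1488). Machine vertices: (115.385,104.273) → (89.725,133.303) → (18.121,136.883) → (39.836,80.075) → (60.822,41.766). Open path.

**Shape 2** — `<path>` open polyline, stroke `#008000` → score (S537, F1488). Machine vertices: (129.387,104.220) → (148.848,98.215) → (146.363,124.504). Open path.

**Shape 3** — `<path>` open polyline, stroke `#008000` → score (S537, F1488). Machine vertices: (152.267,32.850) → (66.716,55.065) → (135.586,151.526) → (13.747,59.582). Open path.

**Shape 4** — `<line>` line segment, stroke `#008000` → score (S537, F1488). Machine vertices: (40.832,64.548) → (51.018,31.404). Open path.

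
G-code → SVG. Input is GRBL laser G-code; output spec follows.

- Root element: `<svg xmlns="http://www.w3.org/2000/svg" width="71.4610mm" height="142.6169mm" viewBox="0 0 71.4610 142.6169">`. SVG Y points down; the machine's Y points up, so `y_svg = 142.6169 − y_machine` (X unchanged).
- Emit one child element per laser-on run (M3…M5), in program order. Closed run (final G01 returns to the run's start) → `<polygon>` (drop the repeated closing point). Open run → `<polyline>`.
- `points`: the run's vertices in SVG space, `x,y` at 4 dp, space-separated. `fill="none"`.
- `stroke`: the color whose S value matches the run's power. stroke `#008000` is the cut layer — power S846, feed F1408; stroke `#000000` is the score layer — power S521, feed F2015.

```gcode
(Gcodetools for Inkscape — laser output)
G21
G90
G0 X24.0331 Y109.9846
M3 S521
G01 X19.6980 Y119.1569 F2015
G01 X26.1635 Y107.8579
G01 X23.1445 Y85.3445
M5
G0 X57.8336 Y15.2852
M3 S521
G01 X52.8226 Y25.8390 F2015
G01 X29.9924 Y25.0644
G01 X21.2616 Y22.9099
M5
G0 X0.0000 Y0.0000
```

<svg xmlns="http://www.w3.org/2000/svg" width="71.4610mm" height="142.6169mm" viewBox="0 0 71.4610 142.6169">
  <polyline points="24.0331,32.6323 19.6980,23.4600 26.1635,34.7590 23.1445,57.2724" fill="none" stroke="#000000"/>
  <polyline points="57.8336,127.3317 52.8226,116.7779 29.9924,117.5525 21.2616,119.7070" fill="none" stroke="#000000"/>
</svg>

y_svg = 142.6169 − y_m. Every run uses S521, so all elements get stroke `#000000` (score).

[1] open run; points: 24.0331,32.6323 19.6980,23.4600 26.1635,34.7590 23.1445,57.2724

[2] open run; points: 57.8336,127.3317 52.8226,116.7779 29.9924,117.5525 21.2616,119.7070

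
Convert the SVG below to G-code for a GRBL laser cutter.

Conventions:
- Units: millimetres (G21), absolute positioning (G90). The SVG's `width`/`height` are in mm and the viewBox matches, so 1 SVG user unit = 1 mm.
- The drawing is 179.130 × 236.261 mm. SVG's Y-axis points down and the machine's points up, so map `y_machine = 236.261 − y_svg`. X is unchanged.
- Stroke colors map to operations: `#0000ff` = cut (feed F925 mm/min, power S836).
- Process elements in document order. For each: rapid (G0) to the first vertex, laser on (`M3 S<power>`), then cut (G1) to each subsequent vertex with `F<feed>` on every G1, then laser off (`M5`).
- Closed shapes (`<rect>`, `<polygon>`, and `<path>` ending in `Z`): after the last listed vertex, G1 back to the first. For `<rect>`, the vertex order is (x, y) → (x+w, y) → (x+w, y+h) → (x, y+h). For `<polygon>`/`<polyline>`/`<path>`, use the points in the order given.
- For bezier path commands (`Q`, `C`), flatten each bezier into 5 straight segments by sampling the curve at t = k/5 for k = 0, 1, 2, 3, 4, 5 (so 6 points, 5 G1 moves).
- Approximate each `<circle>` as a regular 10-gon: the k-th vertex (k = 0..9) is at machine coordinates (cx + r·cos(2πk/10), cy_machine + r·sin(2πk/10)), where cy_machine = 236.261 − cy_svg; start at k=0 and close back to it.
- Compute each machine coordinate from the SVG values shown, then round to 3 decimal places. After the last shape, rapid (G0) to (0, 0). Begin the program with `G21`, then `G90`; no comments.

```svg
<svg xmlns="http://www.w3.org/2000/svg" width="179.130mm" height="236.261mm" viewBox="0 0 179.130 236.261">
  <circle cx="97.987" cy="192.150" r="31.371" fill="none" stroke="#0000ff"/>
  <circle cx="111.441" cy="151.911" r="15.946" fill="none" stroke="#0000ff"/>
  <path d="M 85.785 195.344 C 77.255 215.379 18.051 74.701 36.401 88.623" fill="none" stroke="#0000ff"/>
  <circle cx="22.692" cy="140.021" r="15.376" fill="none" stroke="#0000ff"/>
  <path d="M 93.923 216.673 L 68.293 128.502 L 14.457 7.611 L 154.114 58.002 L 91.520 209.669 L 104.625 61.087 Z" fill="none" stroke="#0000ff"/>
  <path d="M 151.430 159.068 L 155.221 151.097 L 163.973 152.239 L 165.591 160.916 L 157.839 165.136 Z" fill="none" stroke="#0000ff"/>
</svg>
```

G21
G90
G0 X129.358 Y44.111
M3 S836
G1 X123.367 Y62.550 F925
G1 X107.681 Y73.947 F925
G1 X88.293 Y73.947 F925
G1 X72.607 Y62.550 F925
G1 X66.616 Y44.111 F925
G1 X72.607 Y25.672 F925
G1 X88.293 Y14.275 F925
G1 X107.681 Y14.275 F925
G1 X123.367 Y25.672 F925
G1 X129.358 Y44.111 F925
M5
G0 X127.387 Y84.350
M3 S836
G1 X124.342 Y93.723 F925
G1 X116.369 Y99.516 F925
G1 X106.513 Y99.516 F925
G1 X98.540 Y93.723 F925
G1 X95.495 Y84.350 F925
G1 X98.540 Y74.977 F925
G1 X106.513 Y69.184 F925
G1 X116.369 Y69.184 F925
G1 X124.342 Y74.977 F925
G1 X127.387 Y84.350 F925
M5
G0 X85.785 Y40.917
M3 S836
G1 X75.612 Y45.659 F925
G1 X59.432 Y73.837 F925
G1 X43.400 Y110.316 F925
G1 X33.672 Y139.962 F925
G1 X36.401 Y147.638 F925
M5
G0 X38.068 Y96.240
M3 S836
G1 X35.131 Y105.278 F925
G1 X27.443 Y110.863 F925
G1 X17.941 Y110.863 F925
G1 X10.253 Y105.278 F925
G1 X7.316 Y96.240 F925
G1 X10.253 Y87.202 F925
G1 X17.941 Y81.617 F925
G1 X27.443 Y81.617 F925
G1 X35.131 Y87.202 F925
G1 X38.068 Y96.240 F925
M5
G0 X93.923 Y19.588
M3 S836
G1 X68.293 Y107.759 F925
G1 X14.457 Y228.650 F925
G1 X154.114 Y178.259 F925
G1 X91.520 Y26.592 F925
G1 X104.625 Y175.174 F925
G1 X93.923 Y19.588 F925
M5
G0 X151.430 Y77.193
M3 S836
G1 X155.221 Y85.164 F925
G1 X163.973 Y84.022 F925
G1 X165.591 Y75.345 F925
G1 X157.839 Y71.125 F925
G1 X151.430 Y77.193 F925
M5
G0 X0.000 Y0.000

1 u = 1 mm; y_m = 236.261 − y.

[1] `<circle>` circle, #0000ff→cut S836 F925: (129.358,44.111) → (123.367,62.550) → (107.681,73.947) → (88.293,73.947) → (72.607,62.550) → (66.616,44.111) → (72.607,25.672) → (88.293,14.275) → (107.681,14.275) → (123.367,25.672) → (129.358,44.111) (closed)

[2] `<circle>` circle, #0000ff→cut S836 F925: (127.387,84.350) → (124.342,93.723) → (116.369,99.516) → (106.513,99.516) → (98.540,93.723) → (95.495,84.350) → (98.540,74.977) → (106.513,69.184) → (116.369,69.184) → (124.342,74.977) → (127.387,84.350) (closed)

[3] `<path>` cubic bezier, #0000ff→cut S836 F925: (85.785,40.917) → (75.612,45.659) → (59.432,73.837) → (43.400,110.316) → (33.672,139.962) → (36.401,147.638)

[4] `<circle>` circle, #0000ff→cut S836 F925: (38.068,96.240) → (35.131,105.278) → (27.443,110.863) → (17.941,110.863) → (10.253,105.278) → (7.316,96.240) → (10.253,87.202) → (17.941,81.617) → (27.443,81.617) → (35.131,87.202) → (38.068,96.240) (closed)

[5] `<path>` closed polygon, #0000ff→cut S836 F925: (93.923,19.588) → (68.293,107.759) → (14.457,228.650) → (154.114,178.259) → (91.520,26.592) → (104.625,175.174) → (93.923,19.588) (closed)

[6] `<path>` regular polygon, #0000ff→cut S836 F925: (151.430,77.193) → (155.221,85.164) → (163.973,84.022) → (165.591,75.345) → (157.839,71.125) → (151.430,77.193) (closed)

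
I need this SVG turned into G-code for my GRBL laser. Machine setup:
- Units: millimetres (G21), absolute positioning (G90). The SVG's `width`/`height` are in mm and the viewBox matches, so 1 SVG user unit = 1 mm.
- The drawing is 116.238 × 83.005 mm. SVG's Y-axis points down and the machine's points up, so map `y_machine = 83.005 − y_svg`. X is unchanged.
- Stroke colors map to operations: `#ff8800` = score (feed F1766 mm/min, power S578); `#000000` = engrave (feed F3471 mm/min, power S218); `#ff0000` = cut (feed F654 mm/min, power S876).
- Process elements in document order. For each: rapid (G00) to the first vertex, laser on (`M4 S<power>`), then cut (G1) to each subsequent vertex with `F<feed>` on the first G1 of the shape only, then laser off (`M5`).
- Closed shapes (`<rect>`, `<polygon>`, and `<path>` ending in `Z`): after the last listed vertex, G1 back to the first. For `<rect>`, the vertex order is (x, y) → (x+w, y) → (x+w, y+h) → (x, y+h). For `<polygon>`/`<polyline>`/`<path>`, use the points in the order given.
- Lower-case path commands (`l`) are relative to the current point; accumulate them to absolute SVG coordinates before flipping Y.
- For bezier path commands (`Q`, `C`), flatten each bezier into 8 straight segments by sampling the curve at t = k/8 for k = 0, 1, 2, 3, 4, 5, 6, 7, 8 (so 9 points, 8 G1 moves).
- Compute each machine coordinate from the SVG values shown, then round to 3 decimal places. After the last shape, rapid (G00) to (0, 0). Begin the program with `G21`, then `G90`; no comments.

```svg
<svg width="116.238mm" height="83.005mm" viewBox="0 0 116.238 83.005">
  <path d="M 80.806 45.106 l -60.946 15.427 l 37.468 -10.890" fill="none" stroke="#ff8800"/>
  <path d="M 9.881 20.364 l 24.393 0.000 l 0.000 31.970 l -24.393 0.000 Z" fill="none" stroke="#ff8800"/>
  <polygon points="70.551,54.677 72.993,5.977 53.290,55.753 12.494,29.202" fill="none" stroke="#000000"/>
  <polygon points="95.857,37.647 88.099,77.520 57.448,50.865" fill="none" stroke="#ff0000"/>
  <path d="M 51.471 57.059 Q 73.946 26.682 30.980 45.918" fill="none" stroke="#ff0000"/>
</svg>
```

Since the viewBox matches the mm dimensions, user units are millimetres directly. The only transform is the Y-flip y_m = 83.005 − y_svg.

Shape 1 is a open polyline drawn with `<path>`. Its stroke #ff8800 means score at S578, F1766. After flipping Y the toolpath is (80.806,37.899) → (19.860,22.472) → (57.328,33.362).

Shape 2 is a rectangle drawn with `<path>`. Its stroke #ff8800 means score at S578, F1766. After flipping Y the toolpath is (9.881,62.641) → (34.274,62.641) → (34.274,30.671) → (9.881,30.671) → (9.881,62.641), returning to the start.

Shape 3 is a closed polygon drawn with `<polygon>`. Its stroke #000000 means engrave at S218, F3471. After flipping Y the toolpath is (70.551,28.328) → (72.993,77.028) → (53.290,27.252) → (12.494,53.803) → (70.551,28.328), returning to the start.

Shape 4 is a regular polygon drawn with `<polygon>`. Its stroke #ff0000 means cut at S876, F654. After flipping Y the toolpath is (95.857,45.358) → (88.099,5.485) → (57.448,32.140) → (95.857,45.358), returning to the start.

Shape 5 is a quadratic bezier drawn with `<path>`. Its stroke #ff0000 means cut at S876, F654. After flipping Y the toolpath is (51.471,25.946) → (56.067,32.765) → (58.618,38.034) → (59.125,41.752) → (57.586,43.920) → (54.002,44.537) → (48.373,43.604) → (40.699,41.121) → (30.980,37.087).

G21
G90
G00 X80.806 Y37.899
M4 S578
G1 X19.860 Y22.472 F1766
G1 X57.328 Y33.362
M5
G00 X9.881 Y62.641
M4 S578
G1 X34.274 Y62.641 F1766
G1 X34.274 Y30.671
G1 X9.881 Y30.671
G1 X9.881 Y62.641
M5
G00 X70.551 Y28.328
M4 S218
G1 X72.993 Y77.028 F3471
G1 X53.290 Y27.252
G1 X12.494 Y53.803
G1 X70.551 Y28.328
M5
G00 X95.857 Y45.358
M4 S876
G1 X88.099 Y5.485 F654
G1 X57.448 Y32.140
G1 X95.857 Y45.358
M5
G00 X51.471 Y25.946
M4 S876
G1 X56.067 Y32.765 F654
G1 X58.618 Y38.034
G1 X59.125 Y41.752
G1 X57.586 Y43.920
G1 X54.002 Y44.537
G1 X48.373 Y43.604
G1 X40.699 Y41.121
G1 X30.980 Y37.087
M5
G00 X0.000 Y0.000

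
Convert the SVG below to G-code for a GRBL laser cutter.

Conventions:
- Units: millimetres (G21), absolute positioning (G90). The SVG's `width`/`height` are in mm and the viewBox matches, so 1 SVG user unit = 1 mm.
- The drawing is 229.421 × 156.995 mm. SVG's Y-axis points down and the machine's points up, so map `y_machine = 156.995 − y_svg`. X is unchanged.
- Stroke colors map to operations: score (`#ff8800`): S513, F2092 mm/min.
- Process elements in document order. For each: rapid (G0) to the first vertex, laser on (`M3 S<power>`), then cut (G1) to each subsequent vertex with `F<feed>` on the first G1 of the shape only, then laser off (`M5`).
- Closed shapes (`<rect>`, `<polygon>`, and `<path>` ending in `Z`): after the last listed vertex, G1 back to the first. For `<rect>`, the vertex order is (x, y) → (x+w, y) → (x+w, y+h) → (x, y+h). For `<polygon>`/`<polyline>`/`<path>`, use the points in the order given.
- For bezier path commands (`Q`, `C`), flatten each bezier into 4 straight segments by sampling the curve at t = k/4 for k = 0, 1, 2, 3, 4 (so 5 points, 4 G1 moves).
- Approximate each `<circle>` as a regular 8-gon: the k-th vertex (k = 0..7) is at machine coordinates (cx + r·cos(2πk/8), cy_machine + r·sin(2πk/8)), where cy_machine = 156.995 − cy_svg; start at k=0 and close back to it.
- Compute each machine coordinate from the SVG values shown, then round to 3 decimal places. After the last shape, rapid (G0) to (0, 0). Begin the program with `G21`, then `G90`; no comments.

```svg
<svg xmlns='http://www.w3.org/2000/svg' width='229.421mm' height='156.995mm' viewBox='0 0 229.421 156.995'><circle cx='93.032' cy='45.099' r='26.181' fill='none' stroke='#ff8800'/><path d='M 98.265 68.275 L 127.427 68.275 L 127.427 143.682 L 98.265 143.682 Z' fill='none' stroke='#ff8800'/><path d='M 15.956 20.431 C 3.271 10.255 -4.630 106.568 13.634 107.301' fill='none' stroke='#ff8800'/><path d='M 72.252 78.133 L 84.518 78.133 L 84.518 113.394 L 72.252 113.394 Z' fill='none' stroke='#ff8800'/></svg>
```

G21
G90
G0 X119.213 Y111.896
M3 S513
G1 X111.545 Y130.409 F2092
G1 X93.032 Y138.077
G1 X74.519 Y130.409
G1 X66.851 Y111.896
G1 X74.519 Y93.383
G1 X93.032 Y85.715
G1 X111.545 Y93.383
G1 X119.213 Y111.896
M5
G0 X98.265 Y88.720
M3 S513
G1 X127.427 Y88.720 F2092
G1 X127.427 Y13.313
G1 X98.265 Y13.313
G1 X98.265 Y88.720
M5
G0 X15.956 Y136.564
M3 S513
G1 X7.673 Y127.387 F2092
G1 X3.189 Y97.220
G1 X4.508 Y65.008
G1 X13.634 Y49.694
M5
G0 X72.252 Y78.862
M3 S513
G1 X84.518 Y78.862 F2092
G1 X84.518 Y43.601
G1 X72.252 Y43.601
G1 X72.252 Y78.862
M5
G0 X0.000 Y0.000

1 u = 1 mm; y_m = 156.995 − y.

[1] `<circle>` circle, #ff8800→score S513 F2092: (119.213,111.896) → (111.545,130.409) → (93.032,138.077) → (74.519,130.409) → (66.851,111.896) → (74.519,93.383) → (93.032,85.715) → (111.545,93.383) → (119.213,111.896) (closed)

[2] `<path>` rectangle, #ff8800→score S513 F2092: (98.265,88.720) → (127.427,88.720) → (127.427,13.313) → (98.265,13.313) → (98.265,88.720) (closed)

[3] `<path>` cubic bezier, #ff8800→score S513 F2092: (15.956,136.564) → (7.673,127.387) → (3.189,97.220) → (4.508,65.008) → (13.634,49.694)

[4] `<path>` rectangle, #ff8800→score S513 F2092: (72.252,78.862) → (84.518,78.862) → (84.518,43.601) → (72.252,43.601) → (72.252,78.862) (closed)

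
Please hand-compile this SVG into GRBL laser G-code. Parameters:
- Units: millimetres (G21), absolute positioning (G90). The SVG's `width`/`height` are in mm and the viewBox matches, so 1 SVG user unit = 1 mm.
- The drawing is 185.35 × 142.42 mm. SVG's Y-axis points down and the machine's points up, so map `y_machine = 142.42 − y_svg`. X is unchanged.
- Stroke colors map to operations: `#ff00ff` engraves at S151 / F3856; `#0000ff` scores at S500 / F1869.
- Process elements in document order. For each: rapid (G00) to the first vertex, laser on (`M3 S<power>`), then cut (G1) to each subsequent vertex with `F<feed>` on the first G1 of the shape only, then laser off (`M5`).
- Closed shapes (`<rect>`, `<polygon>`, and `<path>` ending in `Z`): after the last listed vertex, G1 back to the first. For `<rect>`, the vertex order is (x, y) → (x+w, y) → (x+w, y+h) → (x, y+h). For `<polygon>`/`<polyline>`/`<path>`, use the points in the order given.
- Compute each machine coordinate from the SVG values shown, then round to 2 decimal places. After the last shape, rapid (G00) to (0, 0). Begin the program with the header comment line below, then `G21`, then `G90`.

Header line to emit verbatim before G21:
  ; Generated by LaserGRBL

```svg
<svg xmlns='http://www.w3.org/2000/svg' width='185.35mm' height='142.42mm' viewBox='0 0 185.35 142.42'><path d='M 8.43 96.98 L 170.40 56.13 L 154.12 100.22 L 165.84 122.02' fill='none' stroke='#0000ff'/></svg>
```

Since the viewBox matches the mm dimensions, user units are millimetres directly. The only transform is the Y-flip y_m = 142.42 − y_svg.

Shape 1 is a open polyline drawn with `<path>`. Its stroke #0000ff means score at S500, F1869. After flipping Y the toolpath is (8.43,45.44) → (170.40,86.29) → (154.12,42.20) → (165.84,20.40).

; Generated by LaserGRBL
G21
G90
G00 X8.43 Y45.44
M3 S500
G1 X170.40 Y86.29 F1869
G1 X154.12 Y42.20
G1 X165.84 Y20.40
M5
G00 X0.00 Y0.00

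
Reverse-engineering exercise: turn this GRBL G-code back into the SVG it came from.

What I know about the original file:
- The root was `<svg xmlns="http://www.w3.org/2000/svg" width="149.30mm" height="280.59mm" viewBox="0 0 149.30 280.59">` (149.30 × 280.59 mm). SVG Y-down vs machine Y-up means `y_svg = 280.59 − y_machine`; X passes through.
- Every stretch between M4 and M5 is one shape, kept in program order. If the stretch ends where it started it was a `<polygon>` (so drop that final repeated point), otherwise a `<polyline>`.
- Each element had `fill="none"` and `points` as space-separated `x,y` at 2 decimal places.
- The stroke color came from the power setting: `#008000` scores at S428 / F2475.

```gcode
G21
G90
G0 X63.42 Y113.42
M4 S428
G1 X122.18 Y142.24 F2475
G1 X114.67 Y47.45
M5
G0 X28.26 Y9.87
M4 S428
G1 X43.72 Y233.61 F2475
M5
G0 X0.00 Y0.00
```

<svg xmlns="http://www.w3.org/2000/svg" width="149.30mm" height="280.59mm" viewBox="0 0 149.30 280.59">
  <polyline points="63.42,167.17 122.18,138.35 114.67,233.14" fill="none" stroke="#008000"/>
  <polyline points="28.26,270.72 43.72,46.98" fill="none" stroke="#008000"/>
</svg>

Machine Y-up, SVG Y-down with viewBox height 280.59, so y_svg = 280.59 − y_machine; X carries over. Every run uses S428, so all elements get stroke `#008000` (score).

Run 1: The run is open, so emit a `<polyline>` with points (Y-flipped): 63.42,167.17 122.18,138.35 114.67,233.14.

Run 2: The run is open, so emit a `<polyline>` with points (Y-flipped): 28.26,270.72 43.72,46.98.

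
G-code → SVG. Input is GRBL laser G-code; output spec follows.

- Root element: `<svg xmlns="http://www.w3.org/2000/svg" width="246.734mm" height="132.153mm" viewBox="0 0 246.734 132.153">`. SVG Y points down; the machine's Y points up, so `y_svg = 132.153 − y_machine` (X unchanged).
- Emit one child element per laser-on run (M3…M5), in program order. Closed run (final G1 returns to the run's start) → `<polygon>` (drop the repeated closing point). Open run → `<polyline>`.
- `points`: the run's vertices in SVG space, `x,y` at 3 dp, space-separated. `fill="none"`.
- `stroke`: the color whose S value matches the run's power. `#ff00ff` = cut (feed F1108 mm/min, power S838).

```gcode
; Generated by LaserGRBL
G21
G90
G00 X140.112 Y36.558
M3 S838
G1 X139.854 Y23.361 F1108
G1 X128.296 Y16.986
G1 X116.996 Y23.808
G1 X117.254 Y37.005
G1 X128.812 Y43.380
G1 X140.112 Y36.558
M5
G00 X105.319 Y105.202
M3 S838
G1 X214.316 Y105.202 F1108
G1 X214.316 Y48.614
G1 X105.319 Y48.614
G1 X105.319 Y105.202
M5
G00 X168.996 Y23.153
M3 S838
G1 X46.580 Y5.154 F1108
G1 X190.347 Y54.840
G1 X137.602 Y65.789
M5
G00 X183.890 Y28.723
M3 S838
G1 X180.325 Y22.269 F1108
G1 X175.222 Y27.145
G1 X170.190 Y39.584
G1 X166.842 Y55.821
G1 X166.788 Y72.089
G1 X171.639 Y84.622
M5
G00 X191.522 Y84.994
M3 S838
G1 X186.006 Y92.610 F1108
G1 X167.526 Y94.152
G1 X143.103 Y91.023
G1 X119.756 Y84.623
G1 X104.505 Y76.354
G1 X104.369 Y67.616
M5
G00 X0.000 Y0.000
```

<svg xmlns="http://www.w3.org/2000/svg" width="246.734mm" height="132.153mm" viewBox="0 0 246.734 132.153">
  <polygon points="140.112,95.595 139.854,108.792 128.296,115.167 116.996,108.345 117.254,95.148 128.812,88.773" fill="none" stroke="#ff00ff"/>
  <polygon points="105.319,26.951 214.316,26.951 214.316,83.539 105.319,83.539" fill="none" stroke="#ff00ff"/>
  <polyline points="168.996,109.000 46.580,126.999 190.347,77.313 137.602,66.364" fill="none" stroke="#ff00ff"/>
  <polyline points="183.890,103.430 180.325,109.884 175.222,105.008 170.190,92.569 166.842,76.332 166.788,60.064 171.639,47.531" fill="none" stroke="#ff00ff"/>
  <polyline points="191.522,47.159 186.006,39.543 167.526,38.001 143.103,41.130 119.756,47.530 104.505,55.799 104.369,64.537" fill="none" stroke="#ff00ff"/>
</svg>

y_svg = 132.153 − y_m. Every run uses S838, so all elements get stroke `#ff00ff` (cut).

[1] closed run; points: 140.112,95.595 139.854,108.792 128.296,115.167 116.996,108.345 117.254,95.148 128.812,88.773

[2] closed run; points: 105.319,26.951 214.316,26.951 214.316,83.539 105.319,83.539

[3] open run; points: 168.996,109.000 46.580,126.999 190.347,77.313 137.602,66.364

[4] open run; points: 183.890,103.430 180.325,109.884 175.222,105.008 170.190,92.569 166.842,76.332 166.788,60.064 171.639,47.531

[5] open run; points: 191.522,47.159 186.006,39.543 167.526,38.001 143.103,41.130 119.756,47.530 104.505,55.799 104.369,64.537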